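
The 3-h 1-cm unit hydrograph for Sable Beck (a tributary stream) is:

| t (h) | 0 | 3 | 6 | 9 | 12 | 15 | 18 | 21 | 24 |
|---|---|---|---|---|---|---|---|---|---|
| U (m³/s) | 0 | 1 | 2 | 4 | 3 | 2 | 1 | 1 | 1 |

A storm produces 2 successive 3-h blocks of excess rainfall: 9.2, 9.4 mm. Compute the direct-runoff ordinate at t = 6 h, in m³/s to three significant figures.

By discrete convolution, Q_j = Σ (P_i / 10 mm) · U_{j−i}.
At t = 6 h (j=2): Q = (9.2/10)·2 + (9.4/10)·1 = 2.78 m³/s.

Q ≈ 2.78 m³/s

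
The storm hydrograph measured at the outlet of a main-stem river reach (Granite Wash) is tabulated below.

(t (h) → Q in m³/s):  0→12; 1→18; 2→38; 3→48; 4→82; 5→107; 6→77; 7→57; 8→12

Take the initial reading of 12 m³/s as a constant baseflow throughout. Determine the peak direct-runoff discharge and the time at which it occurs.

Subtracting baseflow gives direct-runoff ordinates: 0.0, 6.0, 26.0, 36.0, 70.0, 95.0, 65.0, 45.0, 0.0 m³/s.
The maximum is 95.0 m³/s, occurring at the reading for t = 5 h.

Q_p = 95.0 m³/s at t = 5 h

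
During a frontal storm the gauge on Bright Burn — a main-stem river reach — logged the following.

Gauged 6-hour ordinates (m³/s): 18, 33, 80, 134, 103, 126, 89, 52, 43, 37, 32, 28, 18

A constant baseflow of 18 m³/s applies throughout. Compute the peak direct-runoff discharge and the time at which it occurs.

Subtracting baseflow gives direct-runoff ordinates: 0.0, 15.0, 62.0, 116.0, 85.0, 108.0, 71.0, 34.0, 25.0, 19.0, 14.0, 10.0, 0.0 m³/s.
The maximum is 116.0 m³/s, occurring at the reading for t = 18 h.

Q_p = 116.0 m³/s at t = 18 h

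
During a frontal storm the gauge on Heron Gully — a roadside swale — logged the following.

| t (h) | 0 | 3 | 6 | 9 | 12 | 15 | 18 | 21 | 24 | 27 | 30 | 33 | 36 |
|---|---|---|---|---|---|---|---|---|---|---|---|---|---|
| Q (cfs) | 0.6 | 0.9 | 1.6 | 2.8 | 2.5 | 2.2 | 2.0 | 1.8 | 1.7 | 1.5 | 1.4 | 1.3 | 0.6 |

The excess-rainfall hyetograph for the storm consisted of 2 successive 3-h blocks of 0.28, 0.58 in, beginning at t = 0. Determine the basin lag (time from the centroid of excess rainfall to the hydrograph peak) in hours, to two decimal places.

Centroid of excess rainfall: t_c = Σ P_i·t̄_i / ΣP_i = 3.5233 h (block centres at 1.5, 4.5 h).
Hydrograph peak occurs at t = 9 h, so basin lag t_L = 9 − 3.5233 = 5.48 h.

t_L ≈ 5.48 h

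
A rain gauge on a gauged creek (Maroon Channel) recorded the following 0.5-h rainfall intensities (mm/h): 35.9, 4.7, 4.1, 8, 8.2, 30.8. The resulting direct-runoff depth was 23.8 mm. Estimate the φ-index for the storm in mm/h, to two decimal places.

φ ≈ 9.55 mm/h

Only the 2 blocks with intensity above φ contribute runoff: 35.9, 30.8 mm/h.
Σ(I−φ)·Δt = d  ⇒  (35.9+30.8 − 2φ)·0.5 = 23.8
φ = (66.70 − 23.8/0.5) / 2 = 9.55 mm/h.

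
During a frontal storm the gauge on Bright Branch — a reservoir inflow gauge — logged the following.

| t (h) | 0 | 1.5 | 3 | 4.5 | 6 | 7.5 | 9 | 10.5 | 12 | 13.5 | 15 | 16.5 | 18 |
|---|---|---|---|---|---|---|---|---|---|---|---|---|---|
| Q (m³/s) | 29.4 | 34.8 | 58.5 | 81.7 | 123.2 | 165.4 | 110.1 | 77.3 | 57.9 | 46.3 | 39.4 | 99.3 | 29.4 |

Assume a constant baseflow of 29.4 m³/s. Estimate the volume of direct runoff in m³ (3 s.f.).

V ≈ 3.08 × 10^6 m³

Direct-runoff ordinates (Q − Q_b): 0.0, 5.4, 29.1, 52.3, 93.8, 136.0, 80.7, 47.9, 28.5, 16.9, 10.0, 69.9, 0.0 m³/s.
ΣQ_DR = 570.5 m³/s.
With Δt = 1.5 h = 5400 s, V = ΣQ_DR · Δt = 570.5 × 5400 = 3.08 × 10^6 m³.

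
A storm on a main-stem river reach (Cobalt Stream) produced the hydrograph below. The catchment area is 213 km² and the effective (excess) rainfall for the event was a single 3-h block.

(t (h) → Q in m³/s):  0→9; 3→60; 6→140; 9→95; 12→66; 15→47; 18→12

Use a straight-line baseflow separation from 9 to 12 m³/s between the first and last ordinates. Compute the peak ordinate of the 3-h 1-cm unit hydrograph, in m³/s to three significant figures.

U_p ≈ 72.1 m³/s

Direct runoff: 0.00, 50.50, 130.00, 84.50, 55.00, 35.50, 0.00 m³/s; ΣQ_DR = 355.5 m³/s, peak = 130.00 m³/s.
Runoff depth d = ΣQ_DR·Δt / A = 355.5 × 10800 / (213 km²) = 18.03 mm.
The 1-cm UH is the DRH scaled by (10 mm)/d, so U_p = 130.00 × 10/18.03 = 72.1 m³/s.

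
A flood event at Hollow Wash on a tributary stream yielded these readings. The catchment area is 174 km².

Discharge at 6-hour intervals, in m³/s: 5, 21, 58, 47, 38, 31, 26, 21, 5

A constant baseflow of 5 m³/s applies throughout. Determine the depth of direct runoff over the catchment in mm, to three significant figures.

Direct runoff: 0.0, 16.0, 53.0, 42.0, 33.0, 26.0, 21.0, 16.0, 0.0 m³/s; ΣQ_DR = 207.0 m³/s.
V = ΣQ_DR · Δt = 207.0 × 21600 s = 4.471 × 10^6 m³.
Over A = 174 km², depth = V / A = 25.7 mm.

d ≈ 25.7 mm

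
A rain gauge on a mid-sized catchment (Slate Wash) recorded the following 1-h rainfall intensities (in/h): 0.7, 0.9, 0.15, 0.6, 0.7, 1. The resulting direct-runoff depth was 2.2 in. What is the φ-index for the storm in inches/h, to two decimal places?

Only the 5 blocks with intensity above φ contribute runoff: 0.7, 0.9, 0.6, 0.7, 1 in/h.
Σ(I−φ)·Δt = d  ⇒  (0.7+0.9+0.6+0.7+1 − 5φ)·1 = 2.2
φ = (3.900 − 2.2/1) / 5 = 0.34 in/h.

φ ≈ 0.34 in/h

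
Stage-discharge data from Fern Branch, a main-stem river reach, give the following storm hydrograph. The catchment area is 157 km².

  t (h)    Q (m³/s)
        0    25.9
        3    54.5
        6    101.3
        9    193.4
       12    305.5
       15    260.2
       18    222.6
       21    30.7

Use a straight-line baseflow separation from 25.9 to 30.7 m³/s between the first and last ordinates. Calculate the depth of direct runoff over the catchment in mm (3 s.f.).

d ≈ 66.6 mm

Direct runoff: 0.00, 27.91, 74.03, 165.44, 276.86, 230.87, 192.59, 0.00 m³/s; ΣQ_DR = 967.7 m³/s.
V = ΣQ_DR · Δt = 967.7 × 10800 s = 1.045 × 10^7 m³.
Over A = 157 km², depth = V / A = 66.6 mm.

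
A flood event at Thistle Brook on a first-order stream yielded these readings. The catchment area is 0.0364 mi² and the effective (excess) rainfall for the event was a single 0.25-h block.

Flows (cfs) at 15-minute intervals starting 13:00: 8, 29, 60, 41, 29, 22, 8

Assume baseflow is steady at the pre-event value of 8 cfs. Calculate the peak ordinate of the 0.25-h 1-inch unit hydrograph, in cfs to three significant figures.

U_p ≈ 34.7 cfs

Direct runoff: 0.0, 21.0, 52.0, 33.0, 21.0, 14.0, 0.0 cfs; ΣQ_DR = 141.0 cfs, peak = 52.0 cfs.
Runoff depth d = ΣQ_DR·Δt / A = 141.0 × 900 / (0.0364 mi²) = 1.501 in.
The 1-inch UH is the DRH scaled by (1 in)/d, so U_p = 52.0 × 1/1.501 = 34.7 cfs.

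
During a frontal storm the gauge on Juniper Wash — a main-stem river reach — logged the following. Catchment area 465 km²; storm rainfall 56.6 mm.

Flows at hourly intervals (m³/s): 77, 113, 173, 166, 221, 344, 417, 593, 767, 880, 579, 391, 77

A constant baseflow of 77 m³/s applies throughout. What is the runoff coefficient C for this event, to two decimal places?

ΣQ_DR = 3797 m³/s; V = ΣQ_DR·Δt = 1.367 × 10^7 m³.
Runoff depth d = V / A = 29.40 mm.
C = d / P = 29.40 / 56.6 = 0.52.

C ≈ 0.52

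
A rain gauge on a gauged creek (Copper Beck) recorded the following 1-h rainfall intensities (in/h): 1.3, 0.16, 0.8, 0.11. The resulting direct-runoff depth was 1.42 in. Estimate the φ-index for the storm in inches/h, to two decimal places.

φ ≈ 0.34 in/h

Only the 2 blocks with intensity above φ contribute runoff: 1.3, 0.8 in/h.
Σ(I−φ)·Δt = d  ⇒  (1.3+0.8 − 2φ)·1 = 1.42
φ = (2.100 − 1.42/1) / 2 = 0.34 in/h.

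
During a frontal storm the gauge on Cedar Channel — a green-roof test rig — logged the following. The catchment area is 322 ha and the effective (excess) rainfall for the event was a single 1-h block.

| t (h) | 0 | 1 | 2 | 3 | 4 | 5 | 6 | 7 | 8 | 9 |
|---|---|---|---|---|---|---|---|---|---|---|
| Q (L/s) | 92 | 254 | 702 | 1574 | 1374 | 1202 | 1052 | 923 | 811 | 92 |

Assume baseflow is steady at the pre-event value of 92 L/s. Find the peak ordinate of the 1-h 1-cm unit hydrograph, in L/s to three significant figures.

Direct runoff: 0.0, 162.0, 610.0, 1482.0, 1282.0, 1110.0, 960.0, 831.0, 719.0, 0.0 L/s; ΣQ_DR = 7156 L/s, peak = 1482.0 L/s.
Runoff depth d = ΣQ_DR·Δt / A = 7156 × 3600 / (322 ha) = 8.000 mm.
The 1-cm UH is the DRH scaled by (10 mm)/d, so U_p = 1482.0 × 10/8.000 = 1850 L/s.

U_p ≈ 1850 L/s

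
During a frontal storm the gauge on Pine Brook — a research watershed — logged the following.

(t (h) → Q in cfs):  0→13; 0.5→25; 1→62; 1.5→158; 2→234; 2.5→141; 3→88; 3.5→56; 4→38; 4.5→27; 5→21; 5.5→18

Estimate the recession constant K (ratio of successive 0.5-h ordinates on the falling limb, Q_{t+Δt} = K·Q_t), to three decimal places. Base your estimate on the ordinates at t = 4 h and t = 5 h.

Using the recession-limb readings at t = 4 h and t = 5 h: Q falls from 38 to 21 cfs over 2 intervals.
K = (Q₂/Q₁)^(1/2) = (21/38)^(1/2) = 0.743.

K ≈ 0.743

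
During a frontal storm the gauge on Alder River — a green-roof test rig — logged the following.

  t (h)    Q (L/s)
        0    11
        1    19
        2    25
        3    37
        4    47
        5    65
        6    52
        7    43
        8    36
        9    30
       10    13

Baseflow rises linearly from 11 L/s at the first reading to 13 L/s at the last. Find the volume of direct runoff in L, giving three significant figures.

Direct-runoff ordinates (Q − Q_b): 0.00, 7.80, 13.60, 25.40, 35.20, 53.00, 39.80, 30.60, 23.40, 17.20, 0.00 L/s.
ΣQ_DR = 246.0 L/s.
With Δt = 1 h = 3600 s, V = ΣQ_DR · Δt = 246.0 × 3600 = 8.86 × 10^5 L.

V ≈ 8.86 × 10^5 L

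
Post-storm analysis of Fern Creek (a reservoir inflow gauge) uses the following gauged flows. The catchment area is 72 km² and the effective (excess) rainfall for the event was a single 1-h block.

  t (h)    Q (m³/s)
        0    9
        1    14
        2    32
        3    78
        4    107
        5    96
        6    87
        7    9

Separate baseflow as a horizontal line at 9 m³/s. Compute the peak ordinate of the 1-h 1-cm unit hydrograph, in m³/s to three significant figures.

Direct runoff: 0.0, 5.0, 23.0, 69.0, 98.0, 87.0, 78.0, 0.0 m³/s; ΣQ_DR = 360.0 m³/s, peak = 98.0 m³/s.
Runoff depth d = ΣQ_DR·Δt / A = 360.0 × 3600 / (72 km²) = 18.00 mm.
The 1-cm UH is the DRH scaled by (10 mm)/d, so U_p = 98.0 × 10/18.00 = 54.4 m³/s.

U_p ≈ 54.4 m³/s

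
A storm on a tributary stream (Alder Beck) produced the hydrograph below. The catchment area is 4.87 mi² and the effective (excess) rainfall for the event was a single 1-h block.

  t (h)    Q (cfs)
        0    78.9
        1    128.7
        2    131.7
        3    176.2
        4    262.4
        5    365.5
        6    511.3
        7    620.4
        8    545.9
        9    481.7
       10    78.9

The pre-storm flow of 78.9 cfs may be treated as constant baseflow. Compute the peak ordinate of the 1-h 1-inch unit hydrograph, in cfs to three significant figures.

Direct runoff: 0.0, 49.8, 52.8, 97.3, 183.5, 286.6, 432.4, 541.5, 467.0, 402.8, 0.0 cfs; ΣQ_DR = 2514 cfs, peak = 541.5 cfs.
Runoff depth d = ΣQ_DR·Δt / A = 2514 × 3600 / (4.87 mi²) = 0.7998 in.
The 1-inch UH is the DRH scaled by (1 in)/d, so U_p = 541.5 × 1/0.7998 = 677 cfs.

U_p ≈ 677 cfs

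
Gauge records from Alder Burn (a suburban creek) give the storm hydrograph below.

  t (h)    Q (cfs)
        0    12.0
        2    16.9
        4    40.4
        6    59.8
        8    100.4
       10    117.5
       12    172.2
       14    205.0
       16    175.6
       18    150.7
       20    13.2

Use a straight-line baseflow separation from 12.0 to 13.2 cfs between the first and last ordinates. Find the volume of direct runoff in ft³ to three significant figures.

V ≈ 6.66 × 10^6 ft³

Direct-runoff ordinates (Q − Q_b): 0.00, 4.78, 28.16, 47.44, 87.92, 104.90, 159.48, 192.16, 162.64, 137.62, 0.00 cfs.
ΣQ_DR = 925.1 cfs.
With Δt = 2 h = 7200 s, V = ΣQ_DR · Δt = 925.1 × 7200 = 6.66 × 10^6 ft³.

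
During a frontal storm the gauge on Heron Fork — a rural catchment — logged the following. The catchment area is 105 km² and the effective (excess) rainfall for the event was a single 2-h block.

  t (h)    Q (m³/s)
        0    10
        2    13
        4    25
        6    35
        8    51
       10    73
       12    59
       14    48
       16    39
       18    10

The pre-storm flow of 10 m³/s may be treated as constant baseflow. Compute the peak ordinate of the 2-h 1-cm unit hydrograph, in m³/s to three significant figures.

Direct runoff: 0.0, 3.0, 15.0, 25.0, 41.0, 63.0, 49.0, 38.0, 29.0, 0.0 m³/s; ΣQ_DR = 263.0 m³/s, peak = 63.0 m³/s.
Runoff depth d = ΣQ_DR·Δt / A = 263.0 × 7200 / (105 km²) = 18.03 mm.
The 1-cm UH is the DRH scaled by (10 mm)/d, so U_p = 63.0 × 10/18.03 = 34.9 m³/s.

U_p ≈ 34.9 m³/s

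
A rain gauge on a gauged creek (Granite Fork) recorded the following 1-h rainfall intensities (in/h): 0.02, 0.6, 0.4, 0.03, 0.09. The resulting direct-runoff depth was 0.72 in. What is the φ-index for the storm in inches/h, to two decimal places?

Only the 2 blocks with intensity above φ contribute runoff: 0.6, 0.4 in/h.
Σ(I−φ)·Δt = d  ⇒  (0.6+0.4 − 2φ)·1 = 0.72
φ = (1.000 − 0.72/1) / 2 = 0.14 in/h.

φ ≈ 0.14 in/h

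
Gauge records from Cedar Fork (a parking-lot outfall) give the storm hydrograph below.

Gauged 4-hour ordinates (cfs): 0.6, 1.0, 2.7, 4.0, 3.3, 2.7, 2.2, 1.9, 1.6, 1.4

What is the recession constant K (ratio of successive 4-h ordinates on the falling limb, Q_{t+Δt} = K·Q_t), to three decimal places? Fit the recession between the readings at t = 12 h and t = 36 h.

K ≈ 0.839

Using the recession-limb readings at t = 12 h and t = 36 h: Q falls from 4.0 to 1.4 cfs over 6 intervals.
K = (Q₂/Q₁)^(1/6) = (1.4/4.0)^(1/6) = 0.839.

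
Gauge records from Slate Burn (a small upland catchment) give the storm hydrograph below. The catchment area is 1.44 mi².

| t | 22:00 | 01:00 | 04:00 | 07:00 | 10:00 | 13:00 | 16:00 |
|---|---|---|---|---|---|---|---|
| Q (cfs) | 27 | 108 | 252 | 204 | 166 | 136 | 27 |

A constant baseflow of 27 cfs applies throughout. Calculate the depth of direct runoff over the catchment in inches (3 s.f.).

Direct runoff: 0.0, 81.0, 225.0, 177.0, 139.0, 109.0, 0.0 cfs; ΣQ_DR = 731.0 cfs.
V = ΣQ_DR · Δt = 731.0 × 10800 s = 7.895 × 10^6 ft³.
Over A = 1.44 mi², depth = V / A = 2.36 in.

d ≈ 2.36 in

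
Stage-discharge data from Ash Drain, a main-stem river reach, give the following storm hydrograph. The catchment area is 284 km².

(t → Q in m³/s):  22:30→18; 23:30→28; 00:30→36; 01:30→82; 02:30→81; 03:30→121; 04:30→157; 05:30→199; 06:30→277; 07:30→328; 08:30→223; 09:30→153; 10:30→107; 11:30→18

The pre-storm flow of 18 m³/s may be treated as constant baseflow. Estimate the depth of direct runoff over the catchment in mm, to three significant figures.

Direct runoff: 0.0, 10.0, 18.0, 64.0, 63.0, 103.0, 139.0, 181.0, 259.0, 310.0, 205.0, 135.0, 89.0, 0.0 m³/s; ΣQ_DR = 1576 m³/s.
V = ΣQ_DR · Δt = 1576 × 3600 s = 5.674 × 10^6 m³.
Over A = 284 km², depth = V / A = 20.0 mm.

d ≈ 20.0 mm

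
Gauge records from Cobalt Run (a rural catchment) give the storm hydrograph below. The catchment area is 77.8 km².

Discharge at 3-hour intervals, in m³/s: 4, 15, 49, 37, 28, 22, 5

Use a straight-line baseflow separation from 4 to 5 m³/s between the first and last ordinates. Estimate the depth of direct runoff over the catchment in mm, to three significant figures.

Direct runoff: 0.00, 10.83, 44.67, 32.50, 23.33, 17.17, 0.00 m³/s; ΣQ_DR = 128.5 m³/s.
V = ΣQ_DR · Δt = 128.5 × 10800 s = 1.388 × 10^6 m³.
Over A = 77.8 km², depth = V / A = 17.8 mm.

d ≈ 17.8 mm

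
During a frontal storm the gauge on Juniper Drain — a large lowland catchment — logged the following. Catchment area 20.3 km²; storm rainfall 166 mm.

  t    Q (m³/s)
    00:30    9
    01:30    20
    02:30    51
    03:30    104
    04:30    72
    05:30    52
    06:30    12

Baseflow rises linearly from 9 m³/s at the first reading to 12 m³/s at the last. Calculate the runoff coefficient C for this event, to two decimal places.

C ≈ 0.26

ΣQ_DR = 246.5 m³/s; V = ΣQ_DR·Δt = 8.874 × 10^5 m³.
Runoff depth d = V / A = 43.71 mm.
C = d / P = 43.71 / 166 = 0.26.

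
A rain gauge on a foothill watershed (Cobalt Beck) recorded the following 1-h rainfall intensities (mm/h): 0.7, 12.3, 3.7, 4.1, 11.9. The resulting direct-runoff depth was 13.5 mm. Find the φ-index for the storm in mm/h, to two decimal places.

Only the 2 blocks with intensity above φ contribute runoff: 12.3, 11.9 mm/h.
Σ(I−φ)·Δt = d  ⇒  (12.3+11.9 − 2φ)·1 = 13.5
φ = (24.20 − 13.5/1) / 2 = 5.35 mm/h.

φ ≈ 5.35 mm/h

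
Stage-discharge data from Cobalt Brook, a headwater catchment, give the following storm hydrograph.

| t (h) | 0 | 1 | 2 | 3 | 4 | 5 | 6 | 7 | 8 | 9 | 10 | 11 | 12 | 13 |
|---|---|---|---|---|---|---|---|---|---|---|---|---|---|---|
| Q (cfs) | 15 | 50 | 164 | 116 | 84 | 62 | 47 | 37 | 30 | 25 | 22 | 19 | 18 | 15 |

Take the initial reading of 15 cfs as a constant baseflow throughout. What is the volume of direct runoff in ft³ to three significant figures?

Direct-runoff ordinates (Q − Q_b): 0.0, 35.0, 149.0, 101.0, 69.0, 47.0, 32.0, 22.0, 15.0, 10.0, 7.0, 4.0, 3.0, 0.0 cfs.
ΣQ_DR = 494.0 cfs.
With Δt = 1 h = 3600 s, V = ΣQ_DR · Δt = 494.0 × 3600 = 1.78 × 10^6 ft³.

V ≈ 1.78 × 10^6 ft³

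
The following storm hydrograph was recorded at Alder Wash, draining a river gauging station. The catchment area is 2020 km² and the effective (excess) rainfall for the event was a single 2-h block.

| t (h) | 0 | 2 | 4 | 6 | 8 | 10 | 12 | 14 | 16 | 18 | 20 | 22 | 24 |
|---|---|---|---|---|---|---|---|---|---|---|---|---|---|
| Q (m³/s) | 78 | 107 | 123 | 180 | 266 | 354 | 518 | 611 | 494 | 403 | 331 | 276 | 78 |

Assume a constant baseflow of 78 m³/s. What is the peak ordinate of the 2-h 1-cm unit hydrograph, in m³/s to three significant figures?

Direct runoff: 0.0, 29.0, 45.0, 102.0, 188.0, 276.0, 440.0, 533.0, 416.0, 325.0, 253.0, 198.0, 0.0 m³/s; ΣQ_DR = 2805 m³/s, peak = 533.0 m³/s.
Runoff depth d = ΣQ_DR·Δt / A = 2805 × 7200 / (2020 km²) = 9.998 mm.
The 1-cm UH is the DRH scaled by (10 mm)/d, so U_p = 533.0 × 10/9.998 = 533 m³/s.

U_p ≈ 533 m³/s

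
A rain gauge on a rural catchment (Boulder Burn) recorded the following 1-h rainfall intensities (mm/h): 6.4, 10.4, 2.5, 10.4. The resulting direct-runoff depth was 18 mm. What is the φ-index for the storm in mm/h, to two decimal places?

Only the 3 blocks with intensity above φ contribute runoff: 6.4, 10.4, 10.4 mm/h.
Σ(I−φ)·Δt = d  ⇒  (6.4+10.4+10.4 − 3φ)·1 = 18
φ = (27.20 − 18/1) / 3 = 3.07 mm/h.

φ ≈ 3.07 mm/h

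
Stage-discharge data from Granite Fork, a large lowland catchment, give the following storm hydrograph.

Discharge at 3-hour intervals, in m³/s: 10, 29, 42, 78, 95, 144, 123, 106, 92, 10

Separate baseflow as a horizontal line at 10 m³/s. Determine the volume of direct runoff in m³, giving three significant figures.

V ≈ 6.79 × 10^6 m³

Direct-runoff ordinates (Q − Q_b): 0.0, 19.0, 32.0, 68.0, 85.0, 134.0, 113.0, 96.0, 82.0, 0.0 m³/s.
ΣQ_DR = 629.0 m³/s.
With Δt = 3 h = 10800 s, V = ΣQ_DR · Δt = 629.0 × 10800 = 6.79 × 10^6 m³.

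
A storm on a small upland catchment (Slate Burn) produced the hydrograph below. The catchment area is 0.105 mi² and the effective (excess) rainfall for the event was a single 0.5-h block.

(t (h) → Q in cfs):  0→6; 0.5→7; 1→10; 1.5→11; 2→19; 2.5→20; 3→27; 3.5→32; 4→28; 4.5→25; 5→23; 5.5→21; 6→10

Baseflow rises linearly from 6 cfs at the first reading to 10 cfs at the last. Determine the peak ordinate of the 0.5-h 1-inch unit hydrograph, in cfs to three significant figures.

U_p ≈ 23.8 cfs

Direct runoff: 0.00, 0.67, 3.33, 4.00, 11.67, 12.33, 19.00, 23.67, 19.33, 16.00, 13.67, 11.33, 0.00 cfs; ΣQ_DR = 135.0 cfs, peak = 23.67 cfs.
Runoff depth d = ΣQ_DR·Δt / A = 135.0 × 1800 / (0.105 mi²) = 0.9962 in.
The 1-inch UH is the DRH scaled by (1 in)/d, so U_p = 23.67 × 1/0.9962 = 23.8 cfs.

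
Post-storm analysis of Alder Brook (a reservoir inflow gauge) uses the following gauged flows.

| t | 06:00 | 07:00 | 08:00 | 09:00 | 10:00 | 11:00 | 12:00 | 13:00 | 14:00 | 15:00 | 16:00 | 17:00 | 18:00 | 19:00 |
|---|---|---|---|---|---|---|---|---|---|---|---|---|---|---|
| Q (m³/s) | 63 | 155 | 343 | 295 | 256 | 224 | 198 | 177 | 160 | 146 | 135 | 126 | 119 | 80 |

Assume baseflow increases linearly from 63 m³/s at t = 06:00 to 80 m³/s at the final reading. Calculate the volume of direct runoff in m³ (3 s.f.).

Direct-runoff ordinates (Q − Q_b): 0.00, 90.69, 277.38, 228.08, 187.77, 154.46, 127.15, 104.85, 86.54, 71.23, 58.92, 48.62, 40.31, 0.00 m³/s.
ΣQ_DR = 1476 m³/s.
With Δt = 1 h = 3600 s, V = ΣQ_DR · Δt = 1476 × 3600 = 5.31 × 10^6 m³.

V ≈ 5.31 × 10^6 m³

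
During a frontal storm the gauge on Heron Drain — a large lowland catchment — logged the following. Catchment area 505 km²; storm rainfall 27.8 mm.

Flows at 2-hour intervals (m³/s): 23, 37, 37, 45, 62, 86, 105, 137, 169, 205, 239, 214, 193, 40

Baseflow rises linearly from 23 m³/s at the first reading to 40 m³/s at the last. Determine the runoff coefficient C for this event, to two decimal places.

ΣQ_DR = 1151 m³/s; V = ΣQ_DR·Δt = 8.287 × 10^6 m³.
Runoff depth d = V / A = 16.41 mm.
C = d / P = 16.41 / 27.8 = 0.59.

C ≈ 0.59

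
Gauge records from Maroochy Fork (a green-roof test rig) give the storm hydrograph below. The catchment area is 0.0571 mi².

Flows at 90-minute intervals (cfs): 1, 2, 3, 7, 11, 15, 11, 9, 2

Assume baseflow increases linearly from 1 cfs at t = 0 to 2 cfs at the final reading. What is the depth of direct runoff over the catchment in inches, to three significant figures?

d ≈ 1.93 in

Direct runoff: 0.00, 0.88, 1.75, 5.62, 9.50, 13.38, 9.25, 7.12, 0.00 cfs; ΣQ_DR = 47.50 cfs.
V = ΣQ_DR · Δt = 47.50 × 5400 s = 2.565 × 10^5 ft³.
Over A = 0.0571 mi², depth = V / A = 1.93 in.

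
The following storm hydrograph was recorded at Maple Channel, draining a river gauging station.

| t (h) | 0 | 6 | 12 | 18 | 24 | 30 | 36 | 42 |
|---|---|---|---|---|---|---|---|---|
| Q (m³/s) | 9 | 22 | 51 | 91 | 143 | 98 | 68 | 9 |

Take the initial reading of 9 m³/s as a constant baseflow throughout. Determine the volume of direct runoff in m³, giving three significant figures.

V ≈ 9.05 × 10^6 m³

Direct-runoff ordinates (Q − Q_b): 0.0, 13.0, 42.0, 82.0, 134.0, 89.0, 59.0, 0.0 m³/s.
ΣQ_DR = 419.0 m³/s.
With Δt = 6 h = 21600 s, V = ΣQ_DR · Δt = 419.0 × 21600 = 9.05 × 10^6 m³.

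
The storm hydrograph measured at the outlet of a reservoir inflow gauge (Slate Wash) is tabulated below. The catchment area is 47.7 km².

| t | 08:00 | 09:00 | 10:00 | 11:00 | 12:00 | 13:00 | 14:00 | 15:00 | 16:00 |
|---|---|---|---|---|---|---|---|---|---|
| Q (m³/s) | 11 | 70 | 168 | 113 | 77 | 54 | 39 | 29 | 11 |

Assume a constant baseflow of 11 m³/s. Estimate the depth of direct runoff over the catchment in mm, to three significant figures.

Direct runoff: 0.0, 59.0, 157.0, 102.0, 66.0, 43.0, 28.0, 18.0, 0.0 m³/s; ΣQ_DR = 473.0 m³/s.
V = ΣQ_DR · Δt = 473.0 × 3600 s = 1.703 × 10^6 m³.
Over A = 47.7 km², depth = V / A = 35.7 mm.

d ≈ 35.7 mm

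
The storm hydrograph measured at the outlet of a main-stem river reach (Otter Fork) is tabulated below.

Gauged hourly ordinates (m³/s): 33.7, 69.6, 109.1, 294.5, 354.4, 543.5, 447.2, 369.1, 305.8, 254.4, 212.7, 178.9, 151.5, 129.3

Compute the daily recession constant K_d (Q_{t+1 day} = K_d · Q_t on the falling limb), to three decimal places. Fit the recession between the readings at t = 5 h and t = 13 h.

Between t = 5 h and t = 13 h the flow falls from 543.5 to 129.3 m³/s over 8×1 h = 8 h.
Per-interval ratio K = (129.3/543.5)^(1/8) = 0.8357; K_d = K^(24/1) = 0.013.

K_d ≈ 0.013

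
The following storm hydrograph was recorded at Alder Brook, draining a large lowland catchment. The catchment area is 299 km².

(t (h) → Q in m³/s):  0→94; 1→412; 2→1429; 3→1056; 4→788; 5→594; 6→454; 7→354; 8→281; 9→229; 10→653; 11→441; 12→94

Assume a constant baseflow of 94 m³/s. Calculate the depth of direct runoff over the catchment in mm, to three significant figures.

Direct runoff: 0.0, 318.0, 1335.0, 962.0, 694.0, 500.0, 360.0, 260.0, 187.0, 135.0, 559.0, 347.0, 0.0 m³/s; ΣQ_DR = 5657 m³/s.
V = ΣQ_DR · Δt = 5657 × 3600 s = 2.037 × 10^7 m³.
Over A = 299 km², depth = V / A = 68.1 mm.

d ≈ 68.1 mm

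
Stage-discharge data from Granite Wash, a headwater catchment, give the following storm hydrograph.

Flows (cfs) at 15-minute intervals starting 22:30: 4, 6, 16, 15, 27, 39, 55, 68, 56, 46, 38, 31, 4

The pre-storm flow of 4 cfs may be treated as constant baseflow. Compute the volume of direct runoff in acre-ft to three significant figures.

Direct-runoff ordinates (Q − Q_b): 0.0, 2.0, 12.0, 11.0, 23.0, 35.0, 51.0, 64.0, 52.0, 42.0, 34.0, 27.0, 0.0 cfs.
ΣQ_DR = 353.0 cfs.
With Δt = 0.25 h = 900 s, V = ΣQ_DR · Δt = 353.0 × 900 = 3.18 × 10^5 ft³ = 7.29 acre-ft.

V ≈ 7.29 acre-ft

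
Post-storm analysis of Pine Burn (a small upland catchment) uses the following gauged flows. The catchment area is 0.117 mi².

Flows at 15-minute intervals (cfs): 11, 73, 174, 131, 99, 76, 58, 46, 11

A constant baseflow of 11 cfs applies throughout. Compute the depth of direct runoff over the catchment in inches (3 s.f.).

d ≈ 1.92 in

Direct runoff: 0.0, 62.0, 163.0, 120.0, 88.0, 65.0, 47.0, 35.0, 0.0 cfs; ΣQ_DR = 580.0 cfs.
V = ΣQ_DR · Δt = 580.0 × 900 s = 5.220 × 10^5 ft³.
Over A = 0.117 mi², depth = V / A = 1.92 in.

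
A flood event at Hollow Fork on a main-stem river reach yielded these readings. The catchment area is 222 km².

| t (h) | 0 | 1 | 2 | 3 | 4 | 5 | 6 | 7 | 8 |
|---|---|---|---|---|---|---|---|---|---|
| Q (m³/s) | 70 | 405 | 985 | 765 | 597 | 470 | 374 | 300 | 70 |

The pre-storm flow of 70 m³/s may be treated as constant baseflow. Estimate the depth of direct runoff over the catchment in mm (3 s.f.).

Direct runoff: 0.0, 335.0, 915.0, 695.0, 527.0, 400.0, 304.0, 230.0, 0.0 m³/s; ΣQ_DR = 3406 m³/s.
V = ΣQ_DR · Δt = 3406 × 3600 s = 1.226 × 10^7 m³.
Over A = 222 km², depth = V / A = 55.2 mm.

d ≈ 55.2 mm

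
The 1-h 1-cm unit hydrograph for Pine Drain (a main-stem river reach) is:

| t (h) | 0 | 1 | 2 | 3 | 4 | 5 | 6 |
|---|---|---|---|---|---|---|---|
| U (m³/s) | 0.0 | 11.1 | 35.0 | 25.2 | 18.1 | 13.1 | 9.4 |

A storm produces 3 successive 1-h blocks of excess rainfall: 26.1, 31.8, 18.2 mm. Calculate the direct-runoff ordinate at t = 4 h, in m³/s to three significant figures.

Q ≈ 191 m³/s

By discrete convolution, Q_j = Σ (P_i / 10 mm) · U_{j−i}.
At t = 4 h (j=4): Q = (26.1/10)·18.1 + (31.8/10)·25.2 + (18.2/10)·35.0 = 191 m³/s.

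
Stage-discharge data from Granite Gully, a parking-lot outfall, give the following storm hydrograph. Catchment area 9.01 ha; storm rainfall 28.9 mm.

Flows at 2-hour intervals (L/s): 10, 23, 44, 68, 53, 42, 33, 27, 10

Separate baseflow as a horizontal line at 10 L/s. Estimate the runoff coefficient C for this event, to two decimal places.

ΣQ_DR = 220.0 L/s; V = ΣQ_DR·Δt = 1.584 × 10^6 L.
Runoff depth d = V / A = 17.58 mm.
C = d / P = 17.58 / 28.9 = 0.61.

C ≈ 0.61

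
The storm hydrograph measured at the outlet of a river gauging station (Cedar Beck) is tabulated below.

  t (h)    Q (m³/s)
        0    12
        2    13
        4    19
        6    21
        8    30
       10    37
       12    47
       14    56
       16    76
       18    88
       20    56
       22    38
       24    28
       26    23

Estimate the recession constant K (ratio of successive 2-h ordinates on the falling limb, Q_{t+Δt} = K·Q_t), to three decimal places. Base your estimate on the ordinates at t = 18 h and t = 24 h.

K ≈ 0.683

Using the recession-limb readings at t = 18 h and t = 24 h: Q falls from 88 to 28 m³/s over 3 intervals.
K = (Q₂/Q₁)^(1/3) = (28/88)^(1/3) = 0.683.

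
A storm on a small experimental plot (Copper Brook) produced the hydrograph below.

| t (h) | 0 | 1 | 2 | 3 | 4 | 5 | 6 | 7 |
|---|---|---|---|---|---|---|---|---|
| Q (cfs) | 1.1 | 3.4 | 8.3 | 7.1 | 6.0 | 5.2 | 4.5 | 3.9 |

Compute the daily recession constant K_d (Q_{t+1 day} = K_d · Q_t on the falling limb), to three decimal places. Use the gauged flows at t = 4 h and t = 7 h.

Between t = 4 h and t = 7 h the flow falls from 6.0 to 3.9 cfs over 3×1 h = 3 h.
Per-interval ratio K = (3.9/6.0)^(1/3) = 0.8662; K_d = K^(24/1) = 0.032.

K_d ≈ 0.032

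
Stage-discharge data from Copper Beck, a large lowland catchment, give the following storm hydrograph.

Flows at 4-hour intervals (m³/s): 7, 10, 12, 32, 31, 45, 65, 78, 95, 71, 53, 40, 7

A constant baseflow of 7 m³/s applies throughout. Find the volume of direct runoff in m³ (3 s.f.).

Direct-runoff ordinates (Q − Q_b): 0.0, 3.0, 5.0, 25.0, 24.0, 38.0, 58.0, 71.0, 88.0, 64.0, 46.0, 33.0, 0.0 m³/s.
ΣQ_DR = 455.0 m³/s.
With Δt = 4 h = 14400 s, V = ΣQ_DR · Δt = 455.0 × 14400 = 6.55 × 10^6 m³.

V ≈ 6.55 × 10^6 m³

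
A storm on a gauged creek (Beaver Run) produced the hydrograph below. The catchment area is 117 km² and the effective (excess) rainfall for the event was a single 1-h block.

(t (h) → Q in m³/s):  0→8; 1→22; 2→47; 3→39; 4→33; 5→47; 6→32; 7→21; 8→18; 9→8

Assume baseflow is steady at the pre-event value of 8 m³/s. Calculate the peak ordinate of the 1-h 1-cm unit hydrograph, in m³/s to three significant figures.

Direct runoff: 0.0, 14.0, 39.0, 31.0, 25.0, 39.0, 24.0, 13.0, 10.0, 0.0 m³/s; ΣQ_DR = 195.0 m³/s, peak = 39.0 m³/s.
Runoff depth d = ΣQ_DR·Δt / A = 195.0 × 3600 / (117 km²) = 6.000 mm.
The 1-cm UH is the DRH scaled by (10 mm)/d, so U_p = 39.0 × 10/6.000 = 65.0 m³/s.

U_p ≈ 65.0 m³/s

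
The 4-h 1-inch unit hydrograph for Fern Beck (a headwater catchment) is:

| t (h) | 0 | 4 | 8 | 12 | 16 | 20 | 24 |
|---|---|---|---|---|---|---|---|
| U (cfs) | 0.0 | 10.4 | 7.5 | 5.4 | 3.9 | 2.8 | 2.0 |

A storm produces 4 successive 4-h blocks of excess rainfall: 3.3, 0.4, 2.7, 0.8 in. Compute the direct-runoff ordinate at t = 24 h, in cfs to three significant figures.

By discrete convolution, Q_j = Σ (P_i / 1 in) · U_{j−i}.
At t = 24 h (j=6): Q = (3.3/1)·2.0 + (0.4/1)·2.8 + (2.7/1)·3.9 + (0.8/1)·5.4 = 22.6 cfs.

Q ≈ 22.6 cfs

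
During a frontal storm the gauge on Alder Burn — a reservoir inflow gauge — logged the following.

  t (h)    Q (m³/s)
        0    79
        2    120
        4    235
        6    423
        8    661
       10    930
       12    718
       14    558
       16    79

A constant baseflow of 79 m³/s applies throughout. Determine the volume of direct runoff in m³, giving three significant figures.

V ≈ 2.23 × 10^7 m³

Direct-runoff ordinates (Q − Q_b): 0.0, 41.0, 156.0, 344.0, 582.0, 851.0, 639.0, 479.0, 0.0 m³/s.
ΣQ_DR = 3092 m³/s.
With Δt = 2 h = 7200 s, V = ΣQ_DR · Δt = 3092 × 7200 = 2.23 × 10^7 m³.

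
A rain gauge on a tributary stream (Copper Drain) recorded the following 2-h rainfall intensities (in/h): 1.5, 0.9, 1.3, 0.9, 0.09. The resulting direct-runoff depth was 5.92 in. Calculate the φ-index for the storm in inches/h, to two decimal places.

φ ≈ 0.41 in/h

Only the 4 blocks with intensity above φ contribute runoff: 1.5, 0.9, 1.3, 0.9 in/h.
Σ(I−φ)·Δt = d  ⇒  (1.5+0.9+1.3+0.9 − 4φ)·2 = 5.92
φ = (4.600 − 5.92/2) / 4 = 0.41 in/h.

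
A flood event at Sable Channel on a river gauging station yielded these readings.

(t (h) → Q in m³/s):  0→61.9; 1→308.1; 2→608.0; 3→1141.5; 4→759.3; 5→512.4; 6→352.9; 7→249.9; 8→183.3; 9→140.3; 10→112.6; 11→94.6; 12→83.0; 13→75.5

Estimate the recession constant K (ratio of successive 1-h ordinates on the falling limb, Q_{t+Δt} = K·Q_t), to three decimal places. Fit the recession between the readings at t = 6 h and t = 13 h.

K ≈ 0.802

Using the recession-limb readings at t = 6 h and t = 13 h: Q falls from 352.9 to 75.5 m³/s over 7 intervals.
K = (Q₂/Q₁)^(1/7) = (75.5/352.9)^(1/7) = 0.802.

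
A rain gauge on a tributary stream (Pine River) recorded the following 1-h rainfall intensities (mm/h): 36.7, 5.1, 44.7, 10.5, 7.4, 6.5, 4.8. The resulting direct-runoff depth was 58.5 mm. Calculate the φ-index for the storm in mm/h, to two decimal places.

Only the 2 blocks with intensity above φ contribute runoff: 36.7, 44.7 mm/h.
Σ(I−φ)·Δt = d  ⇒  (36.7+44.7 − 2φ)·1 = 58.5
φ = (81.40 − 58.5/1) / 2 = 11.45 mm/h.

φ ≈ 11.45 mm/h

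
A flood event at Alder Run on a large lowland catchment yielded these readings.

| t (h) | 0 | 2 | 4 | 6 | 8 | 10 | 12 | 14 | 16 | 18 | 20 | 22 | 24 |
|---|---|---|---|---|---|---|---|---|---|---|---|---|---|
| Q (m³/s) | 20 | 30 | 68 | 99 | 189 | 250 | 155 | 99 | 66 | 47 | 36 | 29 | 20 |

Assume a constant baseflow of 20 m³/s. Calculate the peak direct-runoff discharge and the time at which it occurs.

Subtracting baseflow gives direct-runoff ordinates: 0.0, 10.0, 48.0, 79.0, 169.0, 230.0, 135.0, 79.0, 46.0, 27.0, 16.0, 9.0, 0.0 m³/s.
The maximum is 230.0 m³/s, occurring at the reading for t = 10 h.

Q_p = 230.0 m³/s at t = 10 h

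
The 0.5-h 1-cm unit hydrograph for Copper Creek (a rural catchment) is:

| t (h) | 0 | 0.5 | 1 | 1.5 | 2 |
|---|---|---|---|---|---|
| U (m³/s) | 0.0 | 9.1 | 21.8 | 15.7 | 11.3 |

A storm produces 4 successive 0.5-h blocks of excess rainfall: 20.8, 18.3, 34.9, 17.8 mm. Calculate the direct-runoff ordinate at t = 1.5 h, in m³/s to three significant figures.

Q ≈ 104 m³/s

By discrete convolution, Q_j = Σ (P_i / 10 mm) · U_{j−i}.
At t = 1.5 h (j=3): Q = (20.8/10)·15.7 + (18.3/10)·21.8 + (34.9/10)·9.1 + (17.8/10)·0.0 = 104 m³/s.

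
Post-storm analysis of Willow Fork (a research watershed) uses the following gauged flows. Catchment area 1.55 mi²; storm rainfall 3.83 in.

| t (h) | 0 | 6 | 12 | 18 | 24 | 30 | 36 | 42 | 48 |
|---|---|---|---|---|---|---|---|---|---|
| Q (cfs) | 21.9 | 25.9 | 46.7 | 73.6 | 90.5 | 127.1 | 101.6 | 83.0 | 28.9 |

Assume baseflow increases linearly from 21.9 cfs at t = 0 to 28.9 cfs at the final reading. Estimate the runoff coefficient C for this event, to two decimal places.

ΣQ_DR = 370.6 cfs; V = ΣQ_DR·Δt = 8.005 × 10^6 ft³.
Runoff depth d = V / A = 2.223 in.
C = d / P = 2.223 / 3.83 = 0.58.

C ≈ 0.58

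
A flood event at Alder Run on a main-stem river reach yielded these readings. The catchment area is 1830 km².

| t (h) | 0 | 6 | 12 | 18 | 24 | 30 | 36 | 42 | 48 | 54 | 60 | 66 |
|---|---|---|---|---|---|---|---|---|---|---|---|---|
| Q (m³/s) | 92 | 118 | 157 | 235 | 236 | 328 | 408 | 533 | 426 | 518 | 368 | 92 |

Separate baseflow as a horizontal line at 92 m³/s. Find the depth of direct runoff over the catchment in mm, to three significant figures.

Direct runoff: 0.0, 26.0, 65.0, 143.0, 144.0, 236.0, 316.0, 441.0, 334.0, 426.0, 276.0, 0.0 m³/s; ΣQ_DR = 2407 m³/s.
V = ΣQ_DR · Δt = 2407 × 21600 s = 5.199 × 10^7 m³.
Over A = 1830 km², depth = V / A = 28.4 mm.

d ≈ 28.4 mm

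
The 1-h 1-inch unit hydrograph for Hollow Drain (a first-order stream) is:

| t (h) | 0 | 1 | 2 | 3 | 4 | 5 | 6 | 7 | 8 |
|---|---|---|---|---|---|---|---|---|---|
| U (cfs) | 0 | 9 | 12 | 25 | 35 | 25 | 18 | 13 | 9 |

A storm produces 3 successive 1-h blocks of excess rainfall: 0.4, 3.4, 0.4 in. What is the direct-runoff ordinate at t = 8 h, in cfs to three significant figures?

By discrete convolution, Q_j = Σ (P_i / 1 in) · U_{j−i}.
At t = 8 h (j=8): Q = (0.4/1)·9 + (3.4/1)·13 + (0.4/1)·18 = 55.0 cfs.

Q ≈ 55.0 cfs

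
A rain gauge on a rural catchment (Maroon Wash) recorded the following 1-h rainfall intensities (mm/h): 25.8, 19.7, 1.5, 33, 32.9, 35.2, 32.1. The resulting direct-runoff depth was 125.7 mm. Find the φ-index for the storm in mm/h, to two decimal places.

φ ≈ 8.83 mm/h

Only the 6 blocks with intensity above φ contribute runoff: 25.8, 19.7, 33, 32.9, 35.2, 32.1 mm/h.
Σ(I−φ)·Δt = d  ⇒  (25.8+19.7+33+32.9+35.2+32.1 − 6φ)·1 = 125.7
φ = (178.7 − 125.7/1) / 6 = 8.83 mm/h.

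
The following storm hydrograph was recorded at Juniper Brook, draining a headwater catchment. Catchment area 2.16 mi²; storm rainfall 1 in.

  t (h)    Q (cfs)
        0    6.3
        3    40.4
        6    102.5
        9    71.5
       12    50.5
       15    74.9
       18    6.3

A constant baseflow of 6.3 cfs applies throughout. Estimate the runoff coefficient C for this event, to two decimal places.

ΣQ_DR = 308.3 cfs; V = ΣQ_DR·Δt = 3.330 × 10^6 ft³.
Runoff depth d = V / A = 0.6635 in.
C = d / P = 0.6635 / 1 = 0.66.

C ≈ 0.66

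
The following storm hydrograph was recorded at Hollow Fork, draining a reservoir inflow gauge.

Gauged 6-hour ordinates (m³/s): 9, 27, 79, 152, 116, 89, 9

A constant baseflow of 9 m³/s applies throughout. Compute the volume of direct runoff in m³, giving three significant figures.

V ≈ 9.03 × 10^6 m³

Direct-runoff ordinates (Q − Q_b): 0.0, 18.0, 70.0, 143.0, 107.0, 80.0, 0.0 m³/s.
ΣQ_DR = 418.0 m³/s.
With Δt = 6 h = 21600 s, V = ΣQ_DR · Δt = 418.0 × 21600 = 9.03 × 10^6 m³.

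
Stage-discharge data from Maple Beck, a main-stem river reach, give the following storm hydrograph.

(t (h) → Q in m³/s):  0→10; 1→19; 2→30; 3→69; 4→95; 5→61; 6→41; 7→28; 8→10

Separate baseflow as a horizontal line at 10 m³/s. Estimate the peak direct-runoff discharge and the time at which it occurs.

Subtracting baseflow gives direct-runoff ordinates: 0.0, 9.0, 20.0, 59.0, 85.0, 51.0, 31.0, 18.0, 0.0 m³/s.
The maximum is 85.0 m³/s, occurring at the reading for t = 4 h.

Q_p = 85.0 m³/s at t = 4 h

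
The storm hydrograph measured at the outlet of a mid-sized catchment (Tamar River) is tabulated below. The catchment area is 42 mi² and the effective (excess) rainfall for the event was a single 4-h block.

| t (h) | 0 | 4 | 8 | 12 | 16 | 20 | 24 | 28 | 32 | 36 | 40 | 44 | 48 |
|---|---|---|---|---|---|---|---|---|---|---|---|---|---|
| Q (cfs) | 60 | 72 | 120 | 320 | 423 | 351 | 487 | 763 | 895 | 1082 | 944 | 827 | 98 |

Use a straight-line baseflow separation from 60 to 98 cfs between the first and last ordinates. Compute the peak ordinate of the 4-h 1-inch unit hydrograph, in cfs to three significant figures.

U_p ≈ 1240 cfs

Direct runoff: 0.00, 8.83, 53.67, 250.50, 350.33, 275.17, 408.00, 680.83, 809.67, 993.50, 852.33, 732.17, 0.00 cfs; ΣQ_DR = 5415 cfs, peak = 993.50 cfs.
Runoff depth d = ΣQ_DR·Δt / A = 5415 × 14400 / (42 mi²) = 0.7991 in.
The 1-inch UH is the DRH scaled by (1 in)/d, so U_p = 993.50 × 1/0.7991 = 1240 cfs.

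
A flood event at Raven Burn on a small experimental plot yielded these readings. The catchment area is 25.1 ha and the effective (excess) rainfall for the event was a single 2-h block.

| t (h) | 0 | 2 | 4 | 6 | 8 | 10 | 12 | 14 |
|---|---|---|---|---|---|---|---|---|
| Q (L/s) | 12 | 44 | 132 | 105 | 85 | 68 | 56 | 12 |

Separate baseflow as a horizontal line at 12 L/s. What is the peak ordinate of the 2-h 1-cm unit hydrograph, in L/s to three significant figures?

Direct runoff: 0.0, 32.0, 120.0, 93.0, 73.0, 56.0, 44.0, 0.0 L/s; ΣQ_DR = 418.0 L/s, peak = 120.0 L/s.
Runoff depth d = ΣQ_DR·Δt / A = 418.0 × 7200 / (25.1 ha) = 11.99 mm.
The 1-cm UH is the DRH scaled by (10 mm)/d, so U_p = 120.0 × 10/11.99 = 100 L/s.

U_p ≈ 100 L/s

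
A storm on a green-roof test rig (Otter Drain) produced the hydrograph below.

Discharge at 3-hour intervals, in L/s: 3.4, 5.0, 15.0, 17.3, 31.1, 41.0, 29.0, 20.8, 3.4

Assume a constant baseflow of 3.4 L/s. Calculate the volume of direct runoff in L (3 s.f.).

V ≈ 1.46 × 10^6 L

Direct-runoff ordinates (Q − Q_b): 0.0, 1.6, 11.6, 13.9, 27.7, 37.6, 25.6, 17.4, 0.0 L/s.
ΣQ_DR = 135.4 L/s.
With Δt = 3 h = 10800 s, V = ΣQ_DR · Δt = 135.4 × 10800 = 1.46 × 10^6 L.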